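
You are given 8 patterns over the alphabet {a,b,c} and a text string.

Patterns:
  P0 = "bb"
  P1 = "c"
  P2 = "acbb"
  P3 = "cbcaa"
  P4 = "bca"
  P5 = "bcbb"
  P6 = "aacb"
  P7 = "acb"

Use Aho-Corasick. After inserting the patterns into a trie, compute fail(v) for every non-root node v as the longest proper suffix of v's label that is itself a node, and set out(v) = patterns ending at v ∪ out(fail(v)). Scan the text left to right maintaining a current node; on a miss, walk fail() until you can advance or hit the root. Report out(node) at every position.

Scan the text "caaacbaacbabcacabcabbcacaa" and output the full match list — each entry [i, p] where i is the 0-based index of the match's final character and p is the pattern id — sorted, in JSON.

Construct AC machine:
Trie (insert patterns):
  n0 'ε': a→4 b→1 c→3
  n1 'b': b→2 c→12
  n2 'bb': ·  [P0 ends]
  n3 'c': b→8  [P1 ends]
  n4 'a': a→16 c→5
  n5 'ac': b→6
  n6 'acb': b→7  [P7 ends]
  n7 'acbb': ·  [P2 ends]
  n8 'cb': c→9
  n9 'cbc': a→10
  n10 'cbca': a→11
  n11 'cbcaa': ·  [P3 ends]
  n12 'bc': a→13 b→14
  n13 'bca': ·  [P4 ends]
  n14 'bcb': b→15
  n15 'bcbb': ·  [P5 ends]
  n16 'aa': c→17
  n17 'aac': b→18
  n18 'aacb': ·  [P6 ends]

BFS fail/out derivation:
  fail(1) 'b': from fail(0)=0 chase 'b': 0 ⇒ 0;  out=∅∪out(0)=∅
  fail(3) 'c': from fail(0)=0 chase 'c': 0 ⇒ 0;  out={1}∪out(0)={1}
  fail(4) 'a': from fail(0)=0 chase 'a': 0 ⇒ 0;  out=∅∪out(0)=∅
  fail(2) 'bb': from fail(1)=0 chase 'b': 0 ⇒ 1;  out={0}∪out(1)={0}
  fail(5) 'ac': from fail(4)=0 chase 'c': 0 ⇒ 3;  out=∅∪out(3)={1}
  fail(8) 'cb': from fail(3)=0 chase 'b': 0 ⇒ 1;  out=∅∪out(1)=∅
  fail(12) 'bc': from fail(1)=0 chase 'c': 0 ⇒ 3;  out=∅∪out(3)={1}
  fail(16) 'aa': from fail(4)=0 chase 'a': 0 ⇒ 4;  out=∅∪out(4)=∅
  fail(6) 'acb': from fail(5)=3 chase 'b': 3 ⇒ 8;  out={7}∪out(8)={7}
  fail(9) 'cbc': from fail(8)=1 chase 'c': 1 ⇒ 12;  out=∅∪out(12)={1}
  fail(13) 'bca': from fail(12)=3 chase 'a': 3→0 ⇒ 4;  out={4}∪out(4)={4}
  fail(14) 'bcb': from fail(12)=3 chase 'b': 3 ⇒ 8;  out=∅∪out(8)=∅
  fail(17) 'aac': from fail(16)=4 chase 'c': 4 ⇒ 5;  out=∅∪out(5)={1}
  fail(7) 'acbb': from fail(6)=8 chase 'b': 8→1 ⇒ 2;  out={2}∪out(2)={0,2}
  fail(10) 'cbca': from fail(9)=12 chase 'a': 12 ⇒ 13;  out=∅∪out(13)={4}
  fail(15) 'bcbb': from fail(14)=8 chase 'b': 8→1 ⇒ 2;  out={5}∪out(2)={0,5}
  fail(18) 'aacb': from fail(17)=5 chase 'b': 5 ⇒ 6;  out={6}∪out(6)={6,7}
  fail(11) 'cbcaa': from fail(10)=13 chase 'a': 13→4 ⇒ 16;  out={3}∪out(16)={3}

Text stream:
pos 0 'c': at 3  emit P1@[0:0]
pos 1 'a': at 4 (fail-walked)
pos 2 'a': at 16
pos 3 'a': at 16 (fail-walked)
pos 4 'c': at 17  emit P1@[4:4]
pos 5 'b': at 18  emit P6@[2:5],P7@[3:5]
pos 6 'a': at 4 (fail-walked)
pos 7 'a': at 16
pos 8 'c': at 17  emit P1@[8:8]
pos 9 'b': at 18  emit P6@[6:9],P7@[7:9]
pos 10 'a': at 4 (fail-walked)
pos 11 'b': at 1 (fail-walked)
pos 12 'c': at 12  emit P1@[12:12]
pos 13 'a': at 13  emit P4@[11:13]
pos 14 'c': at 5 (fail-walked)  emit P1@[14:14]
pos 15 'a': at 4 (fail-walked)
pos 16 'b': at 1 (fail-walked)
pos 17 'c': at 12  emit P1@[17:17]
pos 18 'a': at 13  emit P4@[16:18]
pos 19 'b': at 1 (fail-walked)
pos 20 'b': at 2  emit P0@[19:20]
pos 21 'c': at 12 (fail-walked)  emit P1@[21:21]
pos 22 'a': at 13  emit P4@[20:22]
pos 23 'c': at 5 (fail-walked)  emit P1@[23:23]
pos 24 'a': at 4 (fail-walked)
pos 25 'a': at 16

Result: [[0,1],[4,1],[5,6],[5,7],[8,1],[9,6],[9,7],[12,1],[13,4],[14,1],[17,1],[18,4],[20,0],[21,1],[22,4],[23,1]]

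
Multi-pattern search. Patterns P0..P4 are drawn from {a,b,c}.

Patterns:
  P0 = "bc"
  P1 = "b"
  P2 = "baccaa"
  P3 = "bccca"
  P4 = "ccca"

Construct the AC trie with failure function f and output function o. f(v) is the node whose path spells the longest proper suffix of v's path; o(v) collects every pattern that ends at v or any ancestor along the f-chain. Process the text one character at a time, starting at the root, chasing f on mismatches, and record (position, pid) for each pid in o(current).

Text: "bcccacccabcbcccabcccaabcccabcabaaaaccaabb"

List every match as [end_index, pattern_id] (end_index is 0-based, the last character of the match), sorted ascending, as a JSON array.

Build automaton:
Trie nodes:
  0='ε' goto b→1 c→11
  1='b' goto a→3 c→2  [P1 ends]
  2='bc' goto c→8  [P0 ends]
  3='ba' goto c→4
  4='bac' goto c→5
  5='bacc' goto a→6
  6='bacca' goto a→7
  7='baccaa' goto ·  [P2 ends]
  8='bcc' goto c→9
  9='bccc' goto a→10
  10='bccca' goto ·  [P3 ends]
  11='c' goto c→12
  12='cc' goto c→13
  13='ccc' goto a→14
  14='ccca' goto ·  [P4 ends]

BFS fail/out derivation:
  fail(1) 'b': from fail(0)=0 chase 'b': 0 ⇒ 0;  out={1}∪out(0)={1}
  fail(11) 'c': from fail(0)=0 chase 'c': 0 ⇒ 0;  out=∅∪out(0)=∅
  fail(2) 'bc': from fail(1)=0 chase 'c': 0 ⇒ 11;  out={0}∪out(11)={0}
  fail(3) 'ba': from fail(1)=0 chase 'a': 0 ⇒ 0;  out=∅∪out(0)=∅
  fail(12) 'cc': from fail(11)=0 chase 'c': 0 ⇒ 11;  out=∅∪out(11)=∅
  fail(4) 'bac': from fail(3)=0 chase 'c': 0 ⇒ 11;  out=∅∪out(11)=∅
  fail(8) 'bcc': from fail(2)=11 chase 'c': 11 ⇒ 12;  out=∅∪out(12)=∅
  fail(13) 'ccc': from fail(12)=11 chase 'c': 11 ⇒ 12;  out=∅∪out(12)=∅
  fail(5) 'bacc': from fail(4)=11 chase 'c': 11 ⇒ 12;  out=∅∪out(12)=∅
  fail(9) 'bccc': from fail(8)=12 chase 'c': 12 ⇒ 13;  out=∅∪out(13)=∅
  fail(14) 'ccca': from fail(13)=12 chase 'a': 12→11→0 ⇒ 0;  out={4}∪out(0)={4}
  fail(6) 'bacca': from fail(5)=12 chase 'a': 12→11→0 ⇒ 0;  out=∅∪out(0)=∅
  fail(10) 'bccca': from fail(9)=13 chase 'a': 13 ⇒ 14;  out={3}∪out(14)={3,4}
  fail(7) 'baccaa': from fail(6)=0 chase 'a': 0 ⇒ 0;  out={2}∪out(0)={2}

Text stream:
pos 0 'b': at 1  emit P1@[0:0]
pos 1 'c': at 2  emit P0@[0:1]
pos 2 'c': at 8
pos 3 'c': at 9
pos 4 'a': at 10  emit P3@[0:4],P4@[1:4]
pos 5 'c': at 11 ·f
pos 6 'c': at 12
pos 7 'c': at 13
pos 8 'a': at 14  emit P4@[5:8]
pos 9 'b': at 1 ·f  emit P1@[9:9]
pos 10 'c': at 2  emit P0@[9:10]
pos 11 'b': at 1 ·f  emit P1@[11:11]
pos 12 'c': at 2  emit P0@[11:12]
pos 13 'c': at 8
pos 14 'c': at 9
pos 15 'a': at 10  emit P3@[11:15],P4@[12:15]
pos 16 'b': at 1 ·f  emit P1@[16:16]
pos 17 'c': at 2  emit P0@[16:17]
pos 18 'c': at 8
pos 19 'c': at 9
pos 20 'a': at 10  emit P3@[16:20],P4@[17:20]
pos 21 'a': at 0 ·f
pos 22 'b': at 1  emit P1@[22:22]
pos 23 'c': at 2  emit P0@[22:23]
pos 24 'c': at 8
pos 25 'c': at 9
pos 26 'a': at 10  emit P3@[22:26],P4@[23:26]
pos 27 'b': at 1 ·f  emit P1@[27:27]
pos 28 'c': at 2  emit P0@[27:28]
pos 29 'a': at 0 ·f
pos 30 'b': at 1  emit P1@[30:30]
pos 31 'a': at 3
pos 32 'a': at 0 ·f
pos 33 'a': at 0
pos 34 'a': at 0
pos 35 'c': at 11
pos 36 'c': at 12
pos 37 'a': at 0 ·f
pos 38 'a': at 0
pos 39 'b': at 1  emit P1@[39:39]
pos 40 'b': at 1 ·f  emit P1@[40:40]

All matches (sorted): [[0,1],[1,0],[4,3],[4,4],[8,4],[9,1],[10,0],[11,1],[12,0],[15,3],[15,4],[16,1],[17,0],[20,3],[20,4],[22,1],[23,0],[26,3],[26,4],[27,1],[28,0],[30,1],[39,1],[40,1]]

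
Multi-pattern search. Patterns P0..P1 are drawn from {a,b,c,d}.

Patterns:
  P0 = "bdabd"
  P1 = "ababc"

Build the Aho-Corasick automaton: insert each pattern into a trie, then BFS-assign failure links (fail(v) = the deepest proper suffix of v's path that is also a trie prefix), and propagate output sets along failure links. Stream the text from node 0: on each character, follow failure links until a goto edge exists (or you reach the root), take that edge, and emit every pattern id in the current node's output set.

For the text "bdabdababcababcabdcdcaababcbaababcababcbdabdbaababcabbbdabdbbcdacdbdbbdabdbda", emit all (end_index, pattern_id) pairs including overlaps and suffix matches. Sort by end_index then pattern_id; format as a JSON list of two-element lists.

Build:
Trie nodes:
  n0 'ε': a→6 b→1
  n1 'b': d→2
  n2 'bd': a→3
  n3 'bda': b→4
  n4 'bdab': d→5
  n5 'bdabd': ·  [P0 ends]
  n6 'a': b→7
  n7 'ab': a→8
  n8 'aba': b→9
  n9 'abab': c→10
  n10 'ababc': ·  [P1 ends]

BFS fail/out derivation:
  fail(1) 'b': from fail(0)=0 chase 'b': 0 ⇒ 0;  out=∅∪out(0)=∅
  fail(6) 'a': from fail(0)=0 chase 'a': 0 ⇒ 0;  out=∅∪out(0)=∅
  fail(2) 'bd': from fail(1)=0 chase 'd': 0 ⇒ 0;  out=∅∪out(0)=∅
  fail(7) 'ab': from fail(6)=0 chase 'b': 0 ⇒ 1;  out=∅∪out(1)=∅
  fail(3) 'bda': from fail(2)=0 chase 'a': 0 ⇒ 6;  out=∅∪out(6)=∅
  fail(8) 'aba': from fail(7)=1 chase 'a': 1→0 ⇒ 6;  out=∅∪out(6)=∅
  fail(4) 'bdab': from fail(3)=6 chase 'b': 6 ⇒ 7;  out=∅∪out(7)=∅
  fail(9) 'abab': from fail(8)=6 chase 'b': 6 ⇒ 7;  out=∅∪out(7)=∅
  fail(5) 'bdabd': from fail(4)=7 chase 'd': 7→1 ⇒ 2;  out={0}∪out(2)={0}
  fail(10) 'ababc': from fail(9)=7 chase 'c': 7→1→0 ⇒ 0;  out={1}∪out(0)={1}

Run:
i=0 'b': node 0→1
i=1 'd': node 1→2
i=2 'a': node 2→3
i=3 'b': node 3→4
i=4 'd': node 4→5  → match P0@[0:4]
i=5 'a': node 5→3 (via fail)
i=6 'b': node 3→4
i=7 'a': node 4→8 (via fail)
i=8 'b': node 8→9
i=9 'c': node 9→10  → match P1@[5:9]
i=10 'a': node 10→6 (via fail)
i=11 'b': node 6→7
i=12 'a': node 7→8
i=13 'b': node 8→9
i=14 'c': node 9→10  → match P1@[10:14]
i=15 'a': node 10→6 (via fail)
i=16 'b': node 6→7
i=17 'd': node 7→2 (via fail)
i=18 'c': node 2→0 (via fail)
i=19 'd': node 0→0
i=20 'c': node 0→0
i=21 'a': node 0→6
i=22 'a': node 6→6 (via fail)
i=23 'b': node 6→7
i=24 'a': node 7→8
i=25 'b': node 8→9
i=26 'c': node 9→10  → match P1@[22:26]
i=27 'b': node 10→1 (via fail)
i=28 'a': node 1→6 (via fail)
i=29 'a': node 6→6 (via fail)
i=30 'b': node 6→7
i=31 'a': node 7→8
i=32 'b': node 8→9
i=33 'c': node 9→10  → match P1@[29:33]
i=34 'a': node 10→6 (via fail)
i=35 'b': node 6→7
i=36 'a': node 7→8
i=37 'b': node 8→9
i=38 'c': node 9→10  → match P1@[34:38]
i=39 'b': node 10→1 (via fail)
i=40 'd': node 1→2
i=41 'a': node 2→3
i=42 'b': node 3→4
i=43 'd': node 4→5  → match P0@[39:43]
i=44 'b': node 5→1 (via fail)
i=45 'a': node 1→6 (via fail)
i=46 'a': node 6→6 (via fail)
i=47 'b': node 6→7
i=48 'a': node 7→8
i=49 'b': node 8→9
i=50 'c': node 9→10  → match P1@[46:50]
i=51 'a': node 10→6 (via fail)
i=52 'b': node 6→7
i=53 'b': node 7→1 (via fail)
i=54 'b': node 1→1 (via fail)
i=55 'd': node 1→2
i=56 'a': node 2→3
i=57 'b': node 3→4
i=58 'd': node 4→5  → match P0@[54:58]
i=59 'b': node 5→1 (via fail)
i=60 'b': node 1→1 (via fail)
i=61 'c': node 1→0 (via fail)
i=62 'd': node 0→0
i=63 'a': node 0→6
i=64 'c': node 6→0 (via fail)
i=65 'd': node 0→0
i=66 'b': node 0→1
i=67 'd': node 1→2
i=68 'b': node 2→1 (via fail)
i=69 'b': node 1→1 (via fail)
i=70 'd': node 1→2
i=71 'a': node 2→3
i=72 'b': node 3→4
i=73 'd': node 4→5  → match P0@[69:73]
i=74 'b': node 5→1 (via fail)
i=75 'd': node 1→2
i=76 'a': node 2→3

All matches (sorted): [[4,0],[9,1],[14,1],[26,1],[33,1],[38,1],[43,0],[50,1],[58,0],[73,0]]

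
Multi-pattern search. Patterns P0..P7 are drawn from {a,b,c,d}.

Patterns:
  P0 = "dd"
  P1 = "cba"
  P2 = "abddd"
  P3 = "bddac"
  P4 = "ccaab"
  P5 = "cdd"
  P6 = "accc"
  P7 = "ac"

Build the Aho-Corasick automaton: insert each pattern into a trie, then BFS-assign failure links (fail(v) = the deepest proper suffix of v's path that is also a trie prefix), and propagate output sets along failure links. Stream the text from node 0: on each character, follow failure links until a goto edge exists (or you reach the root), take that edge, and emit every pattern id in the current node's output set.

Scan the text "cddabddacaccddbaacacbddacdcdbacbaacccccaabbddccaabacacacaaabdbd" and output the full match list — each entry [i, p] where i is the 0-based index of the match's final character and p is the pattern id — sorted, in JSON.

Build automaton:
Trie (insert patterns):
  0='ε' goto a→6 b→11 c→3 d→1
  1='d' goto d→2
  2='dd' goto ·  ←P0
  3='c' goto b→4 c→16 d→20
  4='cb' goto a→5
  5='cba' goto ·  ←P1
  6='a' goto b→7 c→22
  7='ab' goto d→8
  8='abd' goto d→9
  9='abdd' goto d→10
  10='abddd' goto ·  ←P2
  11='b' goto d→12
  12='bd' goto d→13
  13='bdd' goto a→14
  14='bdda' goto c→15
  15='bddac' goto ·  ←P3
  16='cc' goto a→17
  17='cca' goto a→18
  18='ccaa' goto b→19
  19='ccaab' goto ·  ←P4
  20='cd' goto d→21
  21='cdd' goto ·  ←P5
  22='ac' goto c→23  ←P7
  23='acc' goto c→24
  24='accc' goto ·  ←P6

Failure links (BFS by depth):
  n1('d'): parent n0 fail=0; on 'd' 0 → fail=0;  out ∅∪∅=∅
  n3('c'): parent n0 fail=0; on 'c' 0 → fail=0;  out ∅∪∅=∅
  n6('a'): parent n0 fail=0; on 'a' 0 → fail=0;  out ∅∪∅=∅
  n11('b'): parent n0 fail=0; on 'b' 0 → fail=0;  out ∅∪∅=∅
  n2('dd'): parent n1 fail=0; on 'd' 0 → fail=1;  out {0}∪∅={0}
  n4('cb'): parent n3 fail=0; on 'b' 0 → fail=11;  out ∅∪∅=∅
  n7('ab'): parent n6 fail=0; on 'b' 0 → fail=11;  out ∅∪∅=∅
  n12('bd'): parent n11 fail=0; on 'd' 0 → fail=1;  out ∅∪∅=∅
  n16('cc'): parent n3 fail=0; on 'c' 0 → fail=3;  out ∅∪∅=∅
  n20('cd'): parent n3 fail=0; on 'd' 0 → fail=1;  out ∅∪∅=∅
  n22('ac'): parent n6 fail=0; on 'c' 0 → fail=3;  out {7}∪∅={7}
  n5('cba'): parent n4 fail=11; on 'a' 11→0 → fail=6;  out {1}∪∅={1}
  n8('abd'): parent n7 fail=11; on 'd' 11 → fail=12;  out ∅∪∅=∅
  n13('bdd'): parent n12 fail=1; on 'd' 1 → fail=2;  out ∅∪{0}={0}
  n17('cca'): parent n16 fail=3; on 'a' 3→0 → fail=6;  out ∅∪∅=∅
  n21('cdd'): parent n20 fail=1; on 'd' 1 → fail=2;  out {5}∪{0}={0,5}
  n23('acc'): parent n22 fail=3; on 'c' 3 → fail=16;  out ∅∪∅=∅
  n9('abdd'): parent n8 fail=12; on 'd' 12 → fail=13;  out ∅∪{0}={0}
  n14('bdda'): parent n13 fail=2; on 'a' 2→1→0 → fail=6;  out ∅∪∅=∅
  n18('ccaa'): parent n17 fail=6; on 'a' 6→0 → fail=6;  out ∅∪∅=∅
  n24('accc'): parent n23 fail=16; on 'c' 16→3 → fail=16;  out {6}∪∅={6}
  n10('abddd'): parent n9 fail=13; on 'd' 13→2→1 → fail=2;  out {2}∪{0}={0,2}
  n15('bddac'): parent n14 fail=6; on 'c' 6 → fail=22;  out {3}∪{7}={3,7}
  n19('ccaab'): parent n18 fail=6; on 'b' 6 → fail=7;  out {4}∪∅={4}

Run:
i=0 'c': node 0→3
i=1 'd': node 3→20
i=2 'd': node 20→21  ** P0@[1:2],P5@[0:2]
i=3 'a': node 21→6 (via fail)
i=4 'b': node 6→7
i=5 'd': node 7→8
i=6 'd': node 8→9  ** P0@[5:6]
i=7 'a': node 9→14 (via fail)
i=8 'c': node 14→15  ** P3@[4:8],P7@[7:8]
i=9 'a': node 15→6 (via fail)
i=10 'c': node 6→22  ** P7@[9:10]
i=11 'c': node 22→23
i=12 'd': node 23→20 (via fail)
i=13 'd': node 20→21  ** P0@[12:13],P5@[11:13]
i=14 'b': node 21→11 (via fail)
i=15 'a': node 11→6 (via fail)
i=16 'a': node 6→6 (via fail)
i=17 'c': node 6→22  ** P7@[16:17]
i=18 'a': node 22→6 (via fail)
i=19 'c': node 6→22  ** P7@[18:19]
i=20 'b': node 22→4 (via fail)
i=21 'd': node 4→12 (via fail)
i=22 'd': node 12→13  ** P0@[21:22]
i=23 'a': node 13→14
i=24 'c': node 14→15  ** P3@[20:24],P7@[23:24]
i=25 'd': node 15→20 (via fail)
i=26 'c': node 20→3 (via fail)
i=27 'd': node 3→20
i=28 'b': node 20→11 (via fail)
i=29 'a': node 11→6 (via fail)
i=30 'c': node 6→22  ** P7@[29:30]
i=31 'b': node 22→4 (via fail)
i=32 'a': node 4→5  ** P1@[30:32]
i=33 'a': node 5→6 (via fail)
i=34 'c': node 6→22  ** P7@[33:34]
i=35 'c': node 22→23
i=36 'c': node 23→24  ** P6@[33:36]
i=37 'c': node 24→16 (via fail)
i=38 'c': node 16→16 (via fail)
i=39 'a': node 16→17
i=40 'a': node 17→18
i=41 'b': node 18→19  ** P4@[37:41]
i=42 'b': node 19→11 (via fail)
i=43 'd': node 11→12
i=44 'd': node 12→13  ** P0@[43:44]
i=45 'c': node 13→3 (via fail)
i=46 'c': node 3→16
i=47 'a': node 16→17
i=48 'a': node 17→18
i=49 'b': node 18→19  ** P4@[45:49]
i=50 'a': node 19→6 (via fail)
i=51 'c': node 6→22  ** P7@[50:51]
i=52 'a': node 22→6 (via fail)
i=53 'c': node 6→22  ** P7@[52:53]
i=54 'a': node 22→6 (via fail)
i=55 'c': node 6→22  ** P7@[54:55]
i=56 'a': node 22→6 (via fail)
i=57 'a': node 6→6 (via fail)
i=58 'a': node 6→6 (via fail)
i=59 'b': node 6→7
i=60 'd': node 7→8
i=61 'b': node 8→11 (via fail)
i=62 'd': node 11→12

Result: [[2,0],[2,5],[6,0],[8,3],[8,7],[10,7],[13,0],[13,5],[17,7],[19,7],[22,0],[24,3],[24,7],[30,7],[32,1],[34,7],[36,6],[41,4],[44,0],[49,4],[51,7],[53,7],[55,7]]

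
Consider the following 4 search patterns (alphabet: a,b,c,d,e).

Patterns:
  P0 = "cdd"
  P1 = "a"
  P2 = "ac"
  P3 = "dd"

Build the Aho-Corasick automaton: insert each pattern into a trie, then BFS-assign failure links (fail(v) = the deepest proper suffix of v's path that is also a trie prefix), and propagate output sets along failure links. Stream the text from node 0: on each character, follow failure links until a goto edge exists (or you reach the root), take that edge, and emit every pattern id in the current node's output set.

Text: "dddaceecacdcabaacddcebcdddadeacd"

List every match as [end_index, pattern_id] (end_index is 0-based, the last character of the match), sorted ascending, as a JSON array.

Build automaton:
Trie (insert patterns):
  n0 'ε': a→4 c→1 d→6
  n1 'c': d→2
  n2 'cd': d→3
  n3 'cdd': ·  [P0 ends]
  n4 'a': c→5  [P1 ends]
  n5 'ac': ·  [P2 ends]
  n6 'd': d→7
  n7 'dd': ·  [P3 ends]

Failure links (BFS by depth):
  n1('c'): parent n0 fail=0; on 'c' 0 → fail=0;  out ∅∪∅=∅
  n4('a'): parent n0 fail=0; on 'a' 0 → fail=0;  out {1}∪∅={1}
  n6('d'): parent n0 fail=0; on 'd' 0 → fail=0;  out ∅∪∅=∅
  n2('cd'): parent n1 fail=0; on 'd' 0 → fail=6;  out ∅∪∅=∅
  n5('ac'): parent n4 fail=0; on 'c' 0 → fail=1;  out {2}∪∅={2}
  n7('dd'): parent n6 fail=0; on 'd' 0 → fail=6;  out {3}∪∅={3}
  n3('cdd'): parent n2 fail=6; on 'd' 6 → fail=7;  out {0}∪{3}={0,3}

Run:
[0] read 'd'  n0⇒n6
[1] read 'd'  n6⇒n7  ** P3@[0:1]
[2] read 'd'  n7⇒n7 (fail-walked)  ** P3@[1:2]
[3] read 'a'  n7⇒n4 (fail-walked)  ** P1@[3:3]
[4] read 'c'  n4⇒n5  ** P2@[3:4]
[5] read 'e'  n5⇒n0 (fail-walked)
[6] read 'e'  n0⇒n0
[7] read 'c'  n0⇒n1
[8] read 'a'  n1⇒n4 (fail-walked)  ** P1@[8:8]
[9] read 'c'  n4⇒n5  ** P2@[8:9]
[10] read 'd'  n5⇒n2 (fail-walked)
[11] read 'c'  n2⇒n1 (fail-walked)
[12] read 'a'  n1⇒n4 (fail-walked)  ** P1@[12:12]
[13] read 'b'  n4⇒n0 (fail-walked)
[14] read 'a'  n0⇒n4  ** P1@[14:14]
[15] read 'a'  n4⇒n4 (fail-walked)  ** P1@[15:15]
[16] read 'c'  n4⇒n5  ** P2@[15:16]
[17] read 'd'  n5⇒n2 (fail-walked)
[18] read 'd'  n2⇒n3  ** P0@[16:18],P3@[17:18]
[19] read 'c'  n3⇒n1 (fail-walked)
[20] read 'e'  n1⇒n0 (fail-walked)
[21] read 'b'  n0⇒n0
[22] read 'c'  n0⇒n1
[23] read 'd'  n1⇒n2
[24] read 'd'  n2⇒n3  ** P0@[22:24],P3@[23:24]
[25] read 'd'  n3⇒n7 (fail-walked)  ** P3@[24:25]
[26] read 'a'  n7⇒n4 (fail-walked)  ** P1@[26:26]
[27] read 'd'  n4⇒n6 (fail-walked)
[28] read 'e'  n6⇒n0 (fail-walked)
[29] read 'a'  n0⇒n4  ** P1@[29:29]
[30] read 'c'  n4⇒n5  ** P2@[29:30]
[31] read 'd'  n5⇒n2 (fail-walked)

Matches: [[1,3],[2,3],[3,1],[4,2],[8,1],[9,2],[12,1],[14,1],[15,1],[16,2],[18,0],[18,3],[24,0],[24,3],[25,3],[26,1],[29,1],[30,2]]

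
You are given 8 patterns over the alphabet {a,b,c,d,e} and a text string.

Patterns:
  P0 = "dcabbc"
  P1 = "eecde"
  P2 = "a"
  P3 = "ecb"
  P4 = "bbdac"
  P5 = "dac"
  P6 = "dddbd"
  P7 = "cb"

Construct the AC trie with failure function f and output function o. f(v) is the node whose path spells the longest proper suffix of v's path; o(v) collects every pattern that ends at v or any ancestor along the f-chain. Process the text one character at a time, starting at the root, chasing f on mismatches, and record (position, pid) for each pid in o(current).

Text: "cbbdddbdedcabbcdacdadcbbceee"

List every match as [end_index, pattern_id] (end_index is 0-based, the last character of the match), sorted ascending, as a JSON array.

Build:
Trie (insert patterns):
  n0 'ε': a→12 b→15 c→26 d→1 e→7
  n1 'd': a→20 c→2 d→22
  n2 'dc': a→3
  n3 'dca': b→4
  n4 'dcab': b→5
  n5 'dcabb': c→6
  n6 'dcabbc': ·  [P0 ends]
  n7 'e': c→13 e→8
  n8 'ee': c→9
  n9 'eec': d→10
  n10 'eecd': e→11
  n11 'eecde': ·  [P1 ends]
  n12 'a': ·  [P2 ends]
  n13 'ec': b→14
  n14 'ecb': ·  [P3 ends]
  n15 'b': b→16
  n16 'bb': d→17
  n17 'bbd': a→18
  n18 'bbda': c→19
  n19 'bbdac': ·  [P4 ends]
  n20 'da': c→21
  n21 'dac': ·  [P5 ends]
  n22 'dd': d→23
  n23 'ddd': b→24
  n24 'dddb': d→25
  n25 'dddbd': ·  [P6 ends]
  n26 'c': b→27
  n27 'cb': ·  [P7 ends]

Failure links (BFS by depth):
  fail(1) 'd': from fail(0)=0 chase 'd': 0 ⇒ 0;  out=∅∪out(0)=∅
  fail(7) 'e': from fail(0)=0 chase 'e': 0 ⇒ 0;  out=∅∪out(0)=∅
  fail(12) 'a': from fail(0)=0 chase 'a': 0 ⇒ 0;  out={2}∪out(0)={2}
  fail(15) 'b': from fail(0)=0 chase 'b': 0 ⇒ 0;  out=∅∪out(0)=∅
  fail(26) 'c': from fail(0)=0 chase 'c': 0 ⇒ 0;  out=∅∪out(0)=∅
  fail(2) 'dc': from fail(1)=0 chase 'c': 0 ⇒ 26;  out=∅∪out(26)=∅
  fail(8) 'ee': from fail(7)=0 chase 'e': 0 ⇒ 7;  out=∅∪out(7)=∅
  fail(13) 'ec': from fail(7)=0 chase 'c': 0 ⇒ 26;  out=∅∪out(26)=∅
  fail(16) 'bb': from fail(15)=0 chase 'b': 0 ⇒ 15;  out=∅∪out(15)=∅
  fail(20) 'da': from fail(1)=0 chase 'a': 0 ⇒ 12;  out=∅∪out(12)={2}
  fail(22) 'dd': from fail(1)=0 chase 'd': 0 ⇒ 1;  out=∅∪out(1)=∅
  fail(27) 'cb': from fail(26)=0 chase 'b': 0 ⇒ 15;  out={7}∪out(15)={7}
  fail(3) 'dca': from fail(2)=26 chase 'a': 26→0 ⇒ 12;  out=∅∪out(12)={2}
  fail(9) 'eec': from fail(8)=7 chase 'c': 7 ⇒ 13;  out=∅∪out(13)=∅
  fail(14) 'ecb': from fail(13)=26 chase 'b': 26 ⇒ 27;  out={3}∪out(27)={3,7}
  fail(17) 'bbd': from fail(16)=15 chase 'd': 15→0 ⇒ 1;  out=∅∪out(1)=∅
  fail(21) 'dac': from fail(20)=12 chase 'c': 12→0 ⇒ 26;  out={5}∪out(26)={5}
  fail(23) 'ddd': from fail(22)=1 chase 'd': 1 ⇒ 22;  out=∅∪out(22)=∅
  fail(4) 'dcab': from fail(3)=12 chase 'b': 12→0 ⇒ 15;  out=∅∪out(15)=∅
  fail(10) 'eecd': from fail(9)=13 chase 'd': 13→26→0 ⇒ 1;  out=∅∪out(1)=∅
  fail(18) 'bbda': from fail(17)=1 chase 'a': 1 ⇒ 20;  out=∅∪out(20)={2}
  fail(24) 'dddb': from fail(23)=22 chase 'b': 22→1→0 ⇒ 15;  out=∅∪out(15)=∅
  fail(5) 'dcabb': from fail(4)=15 chase 'b': 15 ⇒ 16;  out=∅∪out(16)=∅
  fail(11) 'eecde': from fail(10)=1 chase 'e': 1→0 ⇒ 7;  out={1}∪out(7)={1}
  fail(19) 'bbdac': from fail(18)=20 chase 'c': 20 ⇒ 21;  out={4}∪out(21)={4,5}
  fail(25) 'dddbd': from fail(24)=15 chase 'd': 15→0 ⇒ 1;  out={6}∪out(1)={6}
  fail(6) 'dcabbc': from fail(5)=16 chase 'c': 16→15→0 ⇒ 26;  out={0}∪out(26)={0}

Text stream:
pos 0 'c': at 26
pos 1 'b': at 27  ** P7@[0:1]
pos 2 'b': at 16 (via fail)
pos 3 'd': at 17
pos 4 'd': at 22 (via fail)
pos 5 'd': at 23
pos 6 'b': at 24
pos 7 'd': at 25  ** P6@[3:7]
pos 8 'e': at 7 (via fail)
pos 9 'd': at 1 (via fail)
pos 10 'c': at 2
pos 11 'a': at 3  ** P2@[11:11]
pos 12 'b': at 4
pos 13 'b': at 5
pos 14 'c': at 6  ** P0@[9:14]
pos 15 'd': at 1 (via fail)
pos 16 'a': at 20  ** P2@[16:16]
pos 17 'c': at 21  ** P5@[15:17]
pos 18 'd': at 1 (via fail)
pos 19 'a': at 20  ** P2@[19:19]
pos 20 'd': at 1 (via fail)
pos 21 'c': at 2
pos 22 'b': at 27 (via fail)  ** P7@[21:22]
pos 23 'b': at 16 (via fail)
pos 24 'c': at 26 (via fail)
pos 25 'e': at 7 (via fail)
pos 26 'e': at 8
pos 27 'e': at 8 (via fail)

Result: [[1,7],[7,6],[11,2],[14,0],[16,2],[17,5],[19,2],[22,7]]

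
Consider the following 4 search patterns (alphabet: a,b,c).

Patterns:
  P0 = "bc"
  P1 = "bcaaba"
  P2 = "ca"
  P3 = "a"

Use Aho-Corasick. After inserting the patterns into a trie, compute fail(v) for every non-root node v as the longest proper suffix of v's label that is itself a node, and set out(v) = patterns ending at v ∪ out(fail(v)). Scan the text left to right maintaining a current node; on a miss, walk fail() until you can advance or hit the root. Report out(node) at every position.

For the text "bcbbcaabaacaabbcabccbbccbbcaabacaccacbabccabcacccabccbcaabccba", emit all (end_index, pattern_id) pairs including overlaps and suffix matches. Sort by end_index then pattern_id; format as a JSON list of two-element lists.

Construct AC machine:
Trie (insert patterns):
  0='ε' goto a→9 b→1 c→7
  1='b' goto c→2
  2='bc' goto a→3  ←P0
  3='bca' goto a→4
  4='bcaa' goto b→5
  5='bcaab' goto a→6
  6='bcaaba' goto ·  ←P1
  7='c' goto a→8
  8='ca' goto ·  ←P2
  9='a' goto ·  ←P3

BFS fail/out derivation:
  fail(1) 'b': from fail(0)=0 chase 'b': 0 ⇒ 0;  out=∅∪out(0)=∅
  fail(7) 'c': from fail(0)=0 chase 'c': 0 ⇒ 0;  out=∅∪out(0)=∅
  fail(9) 'a': from fail(0)=0 chase 'a': 0 ⇒ 0;  out={3}∪out(0)={3}
  fail(2) 'bc': from fail(1)=0 chase 'c': 0 ⇒ 7;  out={0}∪out(7)={0}
  fail(8) 'ca': from fail(7)=0 chase 'a': 0 ⇒ 9;  out={2}∪out(9)={2,3}
  fail(3) 'bca': from fail(2)=7 chase 'a': 7 ⇒ 8;  out=∅∪out(8)={2,3}
  fail(4) 'bcaa': from fail(3)=8 chase 'a': 8→9→0 ⇒ 9;  out=∅∪out(9)={3}
  fail(5) 'bcaab': from fail(4)=9 chase 'b': 9→0 ⇒ 1;  out=∅∪out(1)=∅
  fail(6) 'bcaaba': from fail(5)=1 chase 'a': 1→0 ⇒ 9;  out={1}∪out(9)={1,3}

Run:
i=0 'b': node 0→1
i=1 'c': node 1→2  → match P0@[0:1]
i=2 'b': node 2→1 ·f
i=3 'b': node 1→1 ·f
i=4 'c': node 1→2  → match P0@[3:4]
i=5 'a': node 2→3  → match P2@[4:5],P3@[5:5]
i=6 'a': node 3→4  → match P3@[6:6]
i=7 'b': node 4→5
i=8 'a': node 5→6  → match P1@[3:8],P3@[8:8]
i=9 'a': node 6→9 ·f  → match P3@[9:9]
i=10 'c': node 9→7 ·f
i=11 'a': node 7→8  → match P2@[10:11],P3@[11:11]
i=12 'a': node 8→9 ·f  → match P3@[12:12]
i=13 'b': node 9→1 ·f
i=14 'b': node 1→1 ·f
i=15 'c': node 1→2  → match P0@[14:15]
i=16 'a': node 2→3  → match P2@[15:16],P3@[16:16]
i=17 'b': node 3→1 ·f
i=18 'c': node 1→2  → match P0@[17:18]
i=19 'c': node 2→7 ·f
i=20 'b': node 7→1 ·f
i=21 'b': node 1→1 ·f
i=22 'c': node 1→2  → match P0@[21:22]
i=23 'c': node 2→7 ·f
i=24 'b': node 7→1 ·f
i=25 'b': node 1→1 ·f
i=26 'c': node 1→2  → match P0@[25:26]
i=27 'a': node 2→3  → match P2@[26:27],P3@[27:27]
i=28 'a': node 3→4  → match P3@[28:28]
i=29 'b': node 4→5
i=30 'a': node 5→6  → match P1@[25:30],P3@[30:30]
i=31 'c': node 6→7 ·f
i=32 'a': node 7→8  → match P2@[31:32],P3@[32:32]
i=33 'c': node 8→7 ·f
i=34 'c': node 7→7 ·f
i=35 'a': node 7→8  → match P2@[34:35],P3@[35:35]
i=36 'c': node 8→7 ·f
i=37 'b': node 7→1 ·f
i=38 'a': node 1→9 ·f  → match P3@[38:38]
i=39 'b': node 9→1 ·f
i=40 'c': node 1→2  → match P0@[39:40]
i=41 'c': node 2→7 ·f
i=42 'a': node 7→8  → match P2@[41:42],P3@[42:42]
i=43 'b': node 8→1 ·f
i=44 'c': node 1→2  → match P0@[43:44]
i=45 'a': node 2→3  → match P2@[44:45],P3@[45:45]
i=46 'c': node 3→7 ·f
i=47 'c': node 7→7 ·f
i=48 'c': node 7→7 ·f
i=49 'a': node 7→8  → match P2@[48:49],P3@[49:49]
i=50 'b': node 8→1 ·f
i=51 'c': node 1→2  → match P0@[50:51]
i=52 'c': node 2→7 ·f
i=53 'b': node 7→1 ·f
i=54 'c': node 1→2  → match P0@[53:54]
i=55 'a': node 2→3  → match P2@[54:55],P3@[55:55]
i=56 'a': node 3→4  → match P3@[56:56]
i=57 'b': node 4→5
i=58 'c': node 5→2 ·f  → match P0@[57:58]
i=59 'c': node 2→7 ·f
i=60 'b': node 7→1 ·f
i=61 'a': node 1→9 ·f  → match P3@[61:61]

Matches: [[1,0],[4,0],[5,2],[5,3],[6,3],[8,1],[8,3],[9,3],[11,2],[11,3],[12,3],[15,0],[16,2],[16,3],[18,0],[22,0],[26,0],[27,2],[27,3],[28,3],[30,1],[30,3],[32,2],[32,3],[35,2],[35,3],[38,3],[40,0],[42,2],[42,3],[44,0],[45,2],[45,3],[49,2],[49,3],[51,0],[54,0],[55,2],[55,3],[56,3],[58,0],[61,3]]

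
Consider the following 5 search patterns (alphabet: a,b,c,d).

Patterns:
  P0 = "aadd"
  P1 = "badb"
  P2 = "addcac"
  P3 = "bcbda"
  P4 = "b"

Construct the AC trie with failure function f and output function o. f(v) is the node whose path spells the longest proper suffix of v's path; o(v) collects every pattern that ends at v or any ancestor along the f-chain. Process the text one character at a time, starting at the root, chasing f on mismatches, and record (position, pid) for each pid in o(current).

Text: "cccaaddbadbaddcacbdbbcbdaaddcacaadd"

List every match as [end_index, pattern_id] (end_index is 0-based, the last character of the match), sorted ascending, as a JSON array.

Build automaton:
Trie (insert patterns):
  0='ε' goto a→1 b→5
  1='a' goto a→2 d→9
  2='aa' goto d→3
  3='aad' goto d→4
  4='aadd' goto ·  ←P0
  5='b' goto a→6 c→14  ←P4
  6='ba' goto d→7
  7='bad' goto b→8
  8='badb' goto ·  ←P1
  9='ad' goto d→10
  10='add' goto c→11
  11='addc' goto a→12
  12='addca' goto c→13
  13='addcac' goto ·  ←P2
  14='bc' goto b→15
  15='bcb' goto d→16
  16='bcbd' goto a→17
  17='bcbda' goto ·  ←P3

Failure links (BFS by depth):
  fail(1) 'a': from fail(0)=0 chase 'a': 0 ⇒ 0;  out=∅∪out(0)=∅
  fail(5) 'b': from fail(0)=0 chase 'b': 0 ⇒ 0;  out={4}∪out(0)={4}
  fail(2) 'aa': from fail(1)=0 chase 'a': 0 ⇒ 1;  out=∅∪out(1)=∅
  fail(6) 'ba': from fail(5)=0 chase 'a': 0 ⇒ 1;  out=∅∪out(1)=∅
  fail(9) 'ad': from fail(1)=0 chase 'd': 0 ⇒ 0;  out=∅∪out(0)=∅
  fail(14) 'bc': from fail(5)=0 chase 'c': 0 ⇒ 0;  out=∅∪out(0)=∅
  fail(3) 'aad': from fail(2)=1 chase 'd': 1 ⇒ 9;  out=∅∪out(9)=∅
  fail(7) 'bad': from fail(6)=1 chase 'd': 1 ⇒ 9;  out=∅∪out(9)=∅
  fail(10) 'add': from fail(9)=0 chase 'd': 0 ⇒ 0;  out=∅∪out(0)=∅
  fail(15) 'bcb': from fail(14)=0 chase 'b': 0 ⇒ 5;  out=∅∪out(5)={4}
  fail(4) 'aadd': from fail(3)=9 chase 'd': 9 ⇒ 10;  out={0}∪out(10)={0}
  fail(8) 'badb': from fail(7)=9 chase 'b': 9→0 ⇒ 5;  out={1}∪out(5)={1,4}
  fail(11) 'addc': from fail(10)=0 chase 'c': 0 ⇒ 0;  out=∅∪out(0)=∅
  fail(16) 'bcbd': from fail(15)=5 chase 'd': 5→0 ⇒ 0;  out=∅∪out(0)=∅
  fail(12) 'addca': from fail(11)=0 chase 'a': 0 ⇒ 1;  out=∅∪out(1)=∅
  fail(17) 'bcbda': from fail(16)=0 chase 'a': 0 ⇒ 1;  out={3}∪out(1)={3}
  fail(13) 'addcac': from fail(12)=1 chase 'c': 1→0 ⇒ 0;  out={2}∪out(0)={2}

Scan:
[0] read 'c'  n0⇒n0
[1] read 'c'  n0⇒n0
[2] read 'c'  n0⇒n0
[3] read 'a'  n0⇒n1
[4] read 'a'  n1⇒n2
[5] read 'd'  n2⇒n3
[6] read 'd'  n3⇒n4  → match P0@[3:6]
[7] read 'b'  n4⇒n5 (via fail)  → match P4@[7:7]
[8] read 'a'  n5⇒n6
[9] read 'd'  n6⇒n7
[10] read 'b'  n7⇒n8  → match P1@[7:10],P4@[10:10]
[11] read 'a'  n8⇒n6 (via fail)
[12] read 'd'  n6⇒n7
[13] read 'd'  n7⇒n10 (via fail)
[14] read 'c'  n10⇒n11
[15] read 'a'  n11⇒n12
[16] read 'c'  n12⇒n13  → match P2@[11:16]
[17] read 'b'  n13⇒n5 (via fail)  → match P4@[17:17]
[18] read 'd'  n5⇒n0 (via fail)
[19] read 'b'  n0⇒n5  → match P4@[19:19]
[20] read 'b'  n5⇒n5 (via fail)  → match P4@[20:20]
[21] read 'c'  n5⇒n14
[22] read 'b'  n14⇒n15  → match P4@[22:22]
[23] read 'd'  n15⇒n16
[24] read 'a'  n16⇒n17  → match P3@[20:24]
[25] read 'a'  n17⇒n2 (via fail)
[26] read 'd'  n2⇒n3
[27] read 'd'  n3⇒n4  → match P0@[24:27]
[28] read 'c'  n4⇒n11 (via fail)
[29] read 'a'  n11⇒n12
[30] read 'c'  n12⇒n13  → match P2@[25:30]
[31] read 'a'  n13⇒n1 (via fail)
[32] read 'a'  n1⇒n2
[33] read 'd'  n2⇒n3
[34] read 'd'  n3⇒n4  → match P0@[31:34]

Result: [[6,0],[7,4],[10,1],[10,4],[16,2],[17,4],[19,4],[20,4],[22,4],[24,3],[27,0],[30,2],[34,0]]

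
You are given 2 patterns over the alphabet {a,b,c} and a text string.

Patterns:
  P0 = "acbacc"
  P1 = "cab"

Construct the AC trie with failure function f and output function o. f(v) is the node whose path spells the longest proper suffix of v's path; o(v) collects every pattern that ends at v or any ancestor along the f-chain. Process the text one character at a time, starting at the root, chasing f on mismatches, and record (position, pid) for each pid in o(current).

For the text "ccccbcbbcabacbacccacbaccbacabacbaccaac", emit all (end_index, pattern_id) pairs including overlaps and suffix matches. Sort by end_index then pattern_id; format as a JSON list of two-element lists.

Construct AC machine:
Trie nodes:
  n0 'ε': a→1 c→7
  n1 'a': c→2
  n2 'ac': b→3
  n3 'acb': a→4
  n4 'acba': c→5
  n5 'acbac': c→6
  n6 'acbacc': ·  ←P0
  n7 'c': a→8
  n8 'ca': b→9
  n9 'cab': ·  ←P1

Failure links (BFS by depth):
  fail(1) 'a': from fail(0)=0 chase 'a': 0 ⇒ 0;  out=∅∪out(0)=∅
  fail(7) 'c': from fail(0)=0 chase 'c': 0 ⇒ 0;  out=∅∪out(0)=∅
  fail(2) 'ac': from fail(1)=0 chase 'c': 0 ⇒ 7;  out=∅∪out(7)=∅
  fail(8) 'ca': from fail(7)=0 chase 'a': 0 ⇒ 1;  out=∅∪out(1)=∅
  fail(3) 'acb': from fail(2)=7 chase 'b': 7→0 ⇒ 0;  out=∅∪out(0)=∅
  fail(9) 'cab': from fail(8)=1 chase 'b': 1→0 ⇒ 0;  out={1}∪out(0)={1}
  fail(4) 'acba': from fail(3)=0 chase 'a': 0 ⇒ 1;  out=∅∪out(1)=∅
  fail(5) 'acbac': from fail(4)=1 chase 'c': 1 ⇒ 2;  out=∅∪out(2)=∅
  fail(6) 'acbacc': from fail(5)=2 chase 'c': 2→7→0 ⇒ 7;  out={0}∪out(7)={0}

Scan:
[0] read 'c'  n0⇒n7
[1] read 'c'  n7⇒n7 ·f
[2] read 'c'  n7⇒n7 ·f
[3] read 'c'  n7⇒n7 ·f
[4] read 'b'  n7⇒n0 ·f
[5] read 'c'  n0⇒n7
[6] read 'b'  n7⇒n0 ·f
[7] read 'b'  n0⇒n0
[8] read 'c'  n0⇒n7
[9] read 'a'  n7⇒n8
[10] read 'b'  n8⇒n9  ** P1@[8:10]
[11] read 'a'  n9⇒n1 ·f
[12] read 'c'  n1⇒n2
[13] read 'b'  n2⇒n3
[14] read 'a'  n3⇒n4
[15] read 'c'  n4⇒n5
[16] read 'c'  n5⇒n6  ** P0@[11:16]
[17] read 'c'  n6⇒n7 ·f
[18] read 'a'  n7⇒n8
[19] read 'c'  n8⇒n2 ·f
[20] read 'b'  n2⇒n3
[21] read 'a'  n3⇒n4
[22] read 'c'  n4⇒n5
[23] read 'c'  n5⇒n6  ** P0@[18:23]
[24] read 'b'  n6⇒n0 ·f
[25] read 'a'  n0⇒n1
[26] read 'c'  n1⇒n2
[27] read 'a'  n2⇒n8 ·f
[28] read 'b'  n8⇒n9  ** P1@[26:28]
[29] read 'a'  n9⇒n1 ·f
[30] read 'c'  n1⇒n2
[31] read 'b'  n2⇒n3
[32] read 'a'  n3⇒n4
[33] read 'c'  n4⇒n5
[34] read 'c'  n5⇒n6  ** P0@[29:34]
[35] read 'a'  n6⇒n8 ·f
[36] read 'a'  n8⇒n1 ·f
[37] read 'c'  n1⇒n2

All matches (sorted): [[10,1],[16,0],[23,0],[28,1],[34,0]]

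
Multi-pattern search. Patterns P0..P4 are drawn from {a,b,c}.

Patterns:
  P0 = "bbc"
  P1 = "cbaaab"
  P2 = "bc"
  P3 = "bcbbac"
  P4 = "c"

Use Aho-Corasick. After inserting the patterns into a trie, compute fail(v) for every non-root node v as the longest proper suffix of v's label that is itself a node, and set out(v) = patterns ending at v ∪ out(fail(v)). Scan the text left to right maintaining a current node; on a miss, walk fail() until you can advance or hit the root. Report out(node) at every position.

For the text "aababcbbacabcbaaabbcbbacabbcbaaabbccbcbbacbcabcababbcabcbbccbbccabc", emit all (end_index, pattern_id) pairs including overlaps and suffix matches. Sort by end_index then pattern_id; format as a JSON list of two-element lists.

Construct AC machine:
Trie (insert patterns):
  0='ε' goto b→1 c→4
  1='b' goto b→2 c→10
  2='bb' goto c→3
  3='bbc' goto ·  [P0 ends]
  4='c' goto b→5  [P4 ends]
  5='cb' goto a→6
  6='cba' goto a→7
  7='cbaa' goto a→8
  8='cbaaa' goto b→9
  9='cbaaab' goto ·  [P1 ends]
  10='bc' goto b→11  [P2 ends]
  11='bcb' goto b→12
  12='bcbb' goto a→13
  13='bcbba' goto c→14
  14='bcbbac' goto ·  [P3 ends]

Failure links (BFS by depth):
  fail(1) 'b': from fail(0)=0 chase 'b': 0 ⇒ 0;  out=∅∪out(0)=∅
  fail(4) 'c': from fail(0)=0 chase 'c': 0 ⇒ 0;  out={4}∪out(0)={4}
  fail(2) 'bb': from fail(1)=0 chase 'b': 0 ⇒ 1;  out=∅∪out(1)=∅
  fail(5) 'cb': from fail(4)=0 chase 'b': 0 ⇒ 1;  out=∅∪out(1)=∅
  fail(10) 'bc': from fail(1)=0 chase 'c': 0 ⇒ 4;  out={2}∪out(4)={2,4}
  fail(3) 'bbc': from fail(2)=1 chase 'c': 1 ⇒ 10;  out={0}∪out(10)={0,2,4}
  fail(6) 'cba': from fail(5)=1 chase 'a': 1→0 ⇒ 0;  out=∅∪out(0)=∅
  fail(11) 'bcb': from fail(10)=4 chase 'b': 4 ⇒ 5;  out=∅∪out(5)=∅
  fail(7) 'cbaa': from fail(6)=0 chase 'a': 0 ⇒ 0;  out=∅∪out(0)=∅
  fail(12) 'bcbb': from fail(11)=5 chase 'b': 5→1 ⇒ 2;  out=∅∪out(2)=∅
  fail(8) 'cbaaa': from fail(7)=0 chase 'a': 0 ⇒ 0;  out=∅∪out(0)=∅
  fail(13) 'bcbba': from fail(12)=2 chase 'a': 2→1→0 ⇒ 0;  out=∅∪out(0)=∅
  fail(9) 'cbaaab': from fail(8)=0 chase 'b': 0 ⇒ 1;  out={1}∪out(1)={1}
  fail(14) 'bcbbac': from fail(13)=0 chase 'c': 0 ⇒ 4;  out={3}∪out(4)={3,4}

Scan:
pos 0 'a': at 0
pos 1 'a': at 0
pos 2 'b': at 1
pos 3 'a': at 0 (via fail)
pos 4 'b': at 1
pos 5 'c': at 10  ** P2@[4:5],P4@[5:5]
pos 6 'b': at 11
pos 7 'b': at 12
pos 8 'a': at 13
pos 9 'c': at 14  ** P3@[4:9],P4@[9:9]
pos 10 'a': at 0 (via fail)
pos 11 'b': at 1
pos 12 'c': at 10  ** P2@[11:12],P4@[12:12]
pos 13 'b': at 11
pos 14 'a': at 6 (via fail)
pos 15 'a': at 7
pos 16 'a': at 8
pos 17 'b': at 9  ** P1@[12:17]
pos 18 'b': at 2 (via fail)
pos 19 'c': at 3  ** P0@[17:19],P2@[18:19],P4@[19:19]
pos 20 'b': at 11 (via fail)
pos 21 'b': at 12
pos 22 'a': at 13
pos 23 'c': at 14  ** P3@[18:23],P4@[23:23]
pos 24 'a': at 0 (via fail)
pos 25 'b': at 1
pos 26 'b': at 2
pos 27 'c': at 3  ** P0@[25:27],P2@[26:27],P4@[27:27]
pos 28 'b': at 11 (via fail)
pos 29 'a': at 6 (via fail)
pos 30 'a': at 7
pos 31 'a': at 8
pos 32 'b': at 9  ** P1@[27:32]
pos 33 'b': at 2 (via fail)
pos 34 'c': at 3  ** P0@[32:34],P2@[33:34],P4@[34:34]
pos 35 'c': at 4 (via fail)  ** P4@[35:35]
pos 36 'b': at 5
pos 37 'c': at 10 (via fail)  ** P2@[36:37],P4@[37:37]
pos 38 'b': at 11
pos 39 'b': at 12
pos 40 'a': at 13
pos 41 'c': at 14  ** P3@[36:41],P4@[41:41]
pos 42 'b': at 5 (via fail)
pos 43 'c': at 10 (via fail)  ** P2@[42:43],P4@[43:43]
pos 44 'a': at 0 (via fail)
pos 45 'b': at 1
pos 46 'c': at 10  ** P2@[45:46],P4@[46:46]
pos 47 'a': at 0 (via fail)
pos 48 'b': at 1
pos 49 'a': at 0 (via fail)
pos 50 'b': at 1
pos 51 'b': at 2
pos 52 'c': at 3  ** P0@[50:52],P2@[51:52],P4@[52:52]
pos 53 'a': at 0 (via fail)
pos 54 'b': at 1
pos 55 'c': at 10  ** P2@[54:55],P4@[55:55]
pos 56 'b': at 11
pos 57 'b': at 12
pos 58 'c': at 3 (via fail)  ** P0@[56:58],P2@[57:58],P4@[58:58]
pos 59 'c': at 4 (via fail)  ** P4@[59:59]
pos 60 'b': at 5
pos 61 'b': at 2 (via fail)
pos 62 'c': at 3  ** P0@[60:62],P2@[61:62],P4@[62:62]
pos 63 'c': at 4 (via fail)  ** P4@[63:63]
pos 64 'a': at 0 (via fail)
pos 65 'b': at 1
pos 66 'c': at 10  ** P2@[65:66],P4@[66:66]

Matches: [[5,2],[5,4],[9,3],[9,4],[12,2],[12,4],[17,1],[19,0],[19,2],[19,4],[23,3],[23,4],[27,0],[27,2],[27,4],[32,1],[34,0],[34,2],[34,4],[35,4],[37,2],[37,4],[41,3],[41,4],[43,2],[43,4],[46,2],[46,4],[52,0],[52,2],[52,4],[55,2],[55,4],[58,0],[58,2],[58,4],[59,4],[62,0],[62,2],[62,4],[63,4],[66,2],[66,4]]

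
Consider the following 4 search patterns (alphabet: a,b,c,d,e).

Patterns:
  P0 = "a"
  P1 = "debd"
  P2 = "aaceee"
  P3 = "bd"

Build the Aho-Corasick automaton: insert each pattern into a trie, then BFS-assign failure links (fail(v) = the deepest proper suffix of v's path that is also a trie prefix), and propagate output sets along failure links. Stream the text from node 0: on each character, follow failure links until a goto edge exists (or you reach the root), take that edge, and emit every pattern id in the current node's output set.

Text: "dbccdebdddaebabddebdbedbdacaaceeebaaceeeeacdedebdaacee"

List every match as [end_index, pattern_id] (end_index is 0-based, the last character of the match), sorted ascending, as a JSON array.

Build:
Trie nodes:
  0='ε' goto a→1 b→11 d→2
  1='a' goto a→6  [P0 ends]
  2='d' goto e→3
  3='de' goto b→4
  4='deb' goto d→5
  5='debd' goto ·  [P1 ends]
  6='aa' goto c→7
  7='aac' goto e→8
  8='aace' goto e→9
  9='aacee' goto e→10
  10='aaceee' goto ·  [P2 ends]
  11='b' goto d→12
  12='bd' goto ·  [P3 ends]

BFS fail/out derivation:
  fail(1) 'a': from fail(0)=0 chase 'a': 0 ⇒ 0;  out={0}∪out(0)={0}
  fail(2) 'd': from fail(0)=0 chase 'd': 0 ⇒ 0;  out=∅∪out(0)=∅
  fail(11) 'b': from fail(0)=0 chase 'b': 0 ⇒ 0;  out=∅∪out(0)=∅
  fail(3) 'de': from fail(2)=0 chase 'e': 0 ⇒ 0;  out=∅∪out(0)=∅
  fail(6) 'aa': from fail(1)=0 chase 'a': 0 ⇒ 1;  out=∅∪out(1)={0}
  fail(12) 'bd': from fail(11)=0 chase 'd': 0 ⇒ 2;  out={3}∪out(2)={3}
  fail(4) 'deb': from fail(3)=0 chase 'b': 0 ⇒ 11;  out=∅∪out(11)=∅
  fail(7) 'aac': from fail(6)=1 chase 'c': 1→0 ⇒ 0;  out=∅∪out(0)=∅
  fail(5) 'debd': from fail(4)=11 chase 'd': 11 ⇒ 12;  out={1}∪out(12)={1,3}
  fail(8) 'aace': from fail(7)=0 chase 'e': 0 ⇒ 0;  out=∅∪out(0)=∅
  fail(9) 'aacee': from fail(8)=0 chase 'e': 0 ⇒ 0;  out=∅∪out(0)=∅
  fail(10) 'aaceee': from fail(9)=0 chase 'e': 0 ⇒ 0;  out={2}∪out(0)={2}

Text stream:
i=0 'd': node 0→2
i=1 'b': node 2→11 (via fail)
i=2 'c': node 11→0 (via fail)
i=3 'c': node 0→0
i=4 'd': node 0→2
i=5 'e': node 2→3
i=6 'b': node 3→4
i=7 'd': node 4→5  → match P1@[4:7],P3@[6:7]
i=8 'd': node 5→2 (via fail)
i=9 'd': node 2→2 (via fail)
i=10 'a': node 2→1 (via fail)  → match P0@[10:10]
i=11 'e': node 1→0 (via fail)
i=12 'b': node 0→11
i=13 'a': node 11→1 (via fail)  → match P0@[13:13]
i=14 'b': node 1→11 (via fail)
i=15 'd': node 11→12  → match P3@[14:15]
i=16 'd': node 12→2 (via fail)
i=17 'e': node 2→3
i=18 'b': node 3→4
i=19 'd': node 4→5  → match P1@[16:19],P3@[18:19]
i=20 'b': node 5→11 (via fail)
i=21 'e': node 11→0 (via fail)
i=22 'd': node 0→2
i=23 'b': node 2→11 (via fail)
i=24 'd': node 11→12  → match P3@[23:24]
i=25 'a': node 12→1 (via fail)  → match P0@[25:25]
i=26 'c': node 1→0 (via fail)
i=27 'a': node 0→1  → match P0@[27:27]
i=28 'a': node 1→6  → match P0@[28:28]
i=29 'c': node 6→7
i=30 'e': node 7→8
i=31 'e': node 8→9
i=32 'e': node 9→10  → match P2@[27:32]
i=33 'b': node 10→11 (via fail)
i=34 'a': node 11→1 (via fail)  → match P0@[34:34]
i=35 'a': node 1→6  → match P0@[35:35]
i=36 'c': node 6→7
i=37 'e': node 7→8
i=38 'e': node 8→9
i=39 'e': node 9→10  → match P2@[34:39]
i=40 'e': node 10→0 (via fail)
i=41 'a': node 0→1  → match P0@[41:41]
i=42 'c': node 1→0 (via fail)
i=43 'd': node 0→2
i=44 'e': node 2→3
i=45 'd': node 3→2 (via fail)
i=46 'e': node 2→3
i=47 'b': node 3→4
i=48 'd': node 4→5  → match P1@[45:48],P3@[47:48]
i=49 'a': node 5→1 (via fail)  → match P0@[49:49]
i=50 'a': node 1→6  → match P0@[50:50]
i=51 'c': node 6→7
i=52 'e': node 7→8
i=53 'e': node 8→9

Result: [[7,1],[7,3],[10,0],[13,0],[15,3],[19,1],[19,3],[24,3],[25,0],[27,0],[28,0],[32,2],[34,0],[35,0],[39,2],[41,0],[48,1],[48,3],[49,0],[50,0]]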